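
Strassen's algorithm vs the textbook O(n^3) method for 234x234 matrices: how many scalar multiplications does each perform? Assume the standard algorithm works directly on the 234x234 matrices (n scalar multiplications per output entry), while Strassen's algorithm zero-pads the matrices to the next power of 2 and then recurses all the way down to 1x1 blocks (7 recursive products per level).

Matrix multiplication for 234x234 matrices:

Strassen's algorithm requires power-of-2 dimensions. Pad 234x234 to 256x256 (next power of 2).

Standard algorithm: 234^3 = 12812904 multiplications
Strassen's algorithm: 7^(log2(256)) = 7^8 = 5764801 multiplications
Savings: 12812904 - 5764801 = 7048103 multiplications

Standard: 12812904 multiplications (234^3). Strassen: 5764801 multiplications (7^8, after padding to 256x256). Strassen reduces 8 recursive multiplications to 7 at each level.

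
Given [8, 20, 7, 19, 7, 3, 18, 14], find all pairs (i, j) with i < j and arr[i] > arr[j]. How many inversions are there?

Finding inversions in [8, 20, 7, 19, 7, 3, 18, 14]:

(0, 2): arr[0]=8 > arr[2]=7
(0, 4): arr[0]=8 > arr[4]=7
(0, 5): arr[0]=8 > arr[5]=3
(1, 2): arr[1]=20 > arr[2]=7
(1, 3): arr[1]=20 > arr[3]=19
(1, 4): arr[1]=20 > arr[4]=7
(1, 5): arr[1]=20 > arr[5]=3
(1, 6): arr[1]=20 > arr[6]=18
(1, 7): arr[1]=20 > arr[7]=14
(2, 5): arr[2]=7 > arr[5]=3
(3, 4): arr[3]=19 > arr[4]=7
(3, 5): arr[3]=19 > arr[5]=3
(3, 6): arr[3]=19 > arr[6]=18
(3, 7): arr[3]=19 > arr[7]=14
(4, 5): arr[4]=7 > arr[5]=3
(6, 7): arr[6]=18 > arr[7]=14

Total inversions: 16

The array has 16 inversion(s): (0,2), (0,4), (0,5), (1,2), (1,3), (1,4), (1,5), (1,6), (1,7), (2,5), (3,4), (3,5), (3,6), (3,7), (4,5), (6,7). Each pair (i,j) satisfies i < j and arr[i] > arr[j].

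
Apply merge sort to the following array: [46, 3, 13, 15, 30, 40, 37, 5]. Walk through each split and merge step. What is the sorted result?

Merge sort trace:

Split: [46, 3, 13, 15, 30, 40, 37, 5] -> [46, 3, 13, 15] and [30, 40, 37, 5]
  Split: [46, 3, 13, 15] -> [46, 3] and [13, 15]
    Split: [46, 3] -> [46] and [3]
    Merge: [46] + [3] -> [3, 46]
    Split: [13, 15] -> [13] and [15]
    Merge: [13] + [15] -> [13, 15]
  Merge: [3, 46] + [13, 15] -> [3, 13, 15, 46]
  Split: [30, 40, 37, 5] -> [30, 40] and [37, 5]
    Split: [30, 40] -> [30] and [40]
    Merge: [30] + [40] -> [30, 40]
    Split: [37, 5] -> [37] and [5]
    Merge: [37] + [5] -> [5, 37]
  Merge: [30, 40] + [5, 37] -> [5, 30, 37, 40]
Merge: [3, 13, 15, 46] + [5, 30, 37, 40] -> [3, 5, 13, 15, 30, 37, 40, 46]

Final sorted array: [3, 5, 13, 15, 30, 37, 40, 46]

The merge sort proceeds by recursively splitting the array and merging sorted halves.
After all merges, the sorted array is [3, 5, 13, 15, 30, 37, 40, 46].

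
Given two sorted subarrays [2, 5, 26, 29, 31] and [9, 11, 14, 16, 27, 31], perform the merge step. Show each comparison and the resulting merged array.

Merging process:

Compare 2 vs 9: take 2 from left. Merged: [2]
Compare 5 vs 9: take 5 from left. Merged: [2, 5]
Compare 26 vs 9: take 9 from right. Merged: [2, 5, 9]
Compare 26 vs 11: take 11 from right. Merged: [2, 5, 9, 11]
Compare 26 vs 14: take 14 from right. Merged: [2, 5, 9, 11, 14]
Compare 26 vs 16: take 16 from right. Merged: [2, 5, 9, 11, 14, 16]
Compare 26 vs 27: take 26 from left. Merged: [2, 5, 9, 11, 14, 16, 26]
Compare 29 vs 27: take 27 from right. Merged: [2, 5, 9, 11, 14, 16, 26, 27]
Compare 29 vs 31: take 29 from left. Merged: [2, 5, 9, 11, 14, 16, 26, 27, 29]
Compare 31 vs 31: take 31 from left. Merged: [2, 5, 9, 11, 14, 16, 26, 27, 29, 31]
Append remaining from right: [31]. Merged: [2, 5, 9, 11, 14, 16, 26, 27, 29, 31, 31]

Final merged array: [2, 5, 9, 11, 14, 16, 26, 27, 29, 31, 31]
Total comparisons: 10

The merged array is [2, 5, 9, 11, 14, 16, 26, 27, 29, 31, 31], requiring 10 comparisons. The merge step runs in O(n) time where n is the total number of elements.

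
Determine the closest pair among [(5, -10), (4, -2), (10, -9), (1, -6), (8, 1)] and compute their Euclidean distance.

Computing all pairwise distances among 5 points:

d((5, -10), (4, -2)) = 8.0623
d((5, -10), (10, -9)) = 5.099
d((5, -10), (1, -6)) = 5.6569
d((5, -10), (8, 1)) = 11.4018
d((4, -2), (10, -9)) = 9.2195
d((4, -2), (1, -6)) = 5.0 <-- minimum
d((4, -2), (8, 1)) = 5.0 <-- minimum
d((10, -9), (1, -6)) = 9.4868
d((10, -9), (8, 1)) = 10.198
d((1, -6), (8, 1)) = 9.8995

Minimum distance: 5.0 (tie among 2 pairs: (4, -2) and (1, -6); (4, -2) and (8, 1))

The minimum Euclidean distance is 5.0. There is a tie: 2 pairs achieve this minimum — (4, -2) and (1, -6); (4, -2) and (8, 1). Any of these is a valid closest pair. For 5 points, brute-force pairwise comparison is shown above. For large n, the divide-and-conquer algorithm (sort by x, recurse on halves, check the dividing strip) achieves O(n log n).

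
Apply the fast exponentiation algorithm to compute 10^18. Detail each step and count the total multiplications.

Computing 10^18 by squaring (build up from 10^1; each line after the first costs one multiplication):

10^1 = 10
10^2 = (10^1)^2 = 10^2 = 100
10^4 = (10^2)^2 = 100^2 = 10000
10^8 = (10^4)^2 = 10000^2 = 100000000
10^9 = 10 * 10^8 = 10 * 100000000 = 1000000000
10^18 = (10^9)^2 = 1000000000^2 = 1000000000000000000

Result: 1000000000000000000
Multiplications needed: 5 (5 lines after 10^1)

10^18 = 1000000000000000000. Using exponentiation by squaring, this requires 5 multiplications. The key idea: if the exponent is even, square the half-power; if odd, multiply by the base once.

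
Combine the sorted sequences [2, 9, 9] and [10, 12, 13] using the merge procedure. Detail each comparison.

Merging process:

Compare 2 vs 10: take 2 from left. Merged: [2]
Compare 9 vs 10: take 9 from left. Merged: [2, 9]
Compare 9 vs 10: take 9 from left. Merged: [2, 9, 9]
Append remaining from right: [10, 12, 13]. Merged: [2, 9, 9, 10, 12, 13]

Final merged array: [2, 9, 9, 10, 12, 13]
Total comparisons: 3

The merged array is [2, 9, 9, 10, 12, 13], requiring 3 comparisons. The merge step runs in O(n) time where n is the total number of elements.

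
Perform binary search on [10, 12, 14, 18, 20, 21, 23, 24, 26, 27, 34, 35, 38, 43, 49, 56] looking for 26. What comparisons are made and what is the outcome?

Binary search for 26 in [10, 12, 14, 18, 20, 21, 23, 24, 26, 27, 34, 35, 38, 43, 49, 56]:

lo=0, hi=15, mid=7, arr[mid]=24 -> 24 < 26, search right half
lo=8, hi=15, mid=11, arr[mid]=35 -> 35 > 26, search left half
lo=8, hi=10, mid=9, arr[mid]=27 -> 27 > 26, search left half
lo=8, hi=8, mid=8, arr[mid]=26 -> Found target at index 8!

Binary search finds 26 at index 8 after 4 comparisons. The search repeatedly halves the search space by comparing with the middle element.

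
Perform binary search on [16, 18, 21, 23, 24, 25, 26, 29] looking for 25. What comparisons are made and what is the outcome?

Binary search for 25 in [16, 18, 21, 23, 24, 25, 26, 29]:

lo=0, hi=7, mid=3, arr[mid]=23 -> 23 < 25, search right half
lo=4, hi=7, mid=5, arr[mid]=25 -> Found target at index 5!

Binary search finds 25 at index 5 after 2 comparisons. The search repeatedly halves the search space by comparing with the middle element.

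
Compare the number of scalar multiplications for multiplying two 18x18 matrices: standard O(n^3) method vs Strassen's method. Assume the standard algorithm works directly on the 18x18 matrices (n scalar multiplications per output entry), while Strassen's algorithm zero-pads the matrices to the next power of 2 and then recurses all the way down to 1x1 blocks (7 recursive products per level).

Matrix multiplication for 18x18 matrices:

Strassen's algorithm requires power-of-2 dimensions. Pad 18x18 to 32x32 (next power of 2).

Standard algorithm: 18^3 = 5832 multiplications
Strassen's algorithm: 7^(log2(32)) = 7^5 = 16807 multiplications
Difference: 5832 - 16807 = -10975 (Strassen uses MORE here due to padding overhead — for small or just-over-power-of-2 n, padding can outweigh the per-level savings)

Standard: 5832 multiplications (18^3). Strassen: 16807 multiplications (7^5, after padding to 32x32). Strassen reduces 8 recursive multiplications to 7 at each level.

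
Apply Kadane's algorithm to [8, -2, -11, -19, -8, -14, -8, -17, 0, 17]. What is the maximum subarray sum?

Using Kadane's algorithm on [8, -2, -11, -19, -8, -14, -8, -17, 0, 17]:

Scanning through the array:
Position 1 (value -2): max_ending_here = 6, max_so_far = 8
Position 2 (value -11): max_ending_here = -5, max_so_far = 8
Position 3 (value -19): max_ending_here = -19, max_so_far = 8
Position 4 (value -8): max_ending_here = -8, max_so_far = 8
Position 5 (value -14): max_ending_here = -14, max_so_far = 8
Position 6 (value -8): max_ending_here = -8, max_so_far = 8
Position 7 (value -17): max_ending_here = -17, max_so_far = 8
Position 8 (value 0): max_ending_here = 0, max_so_far = 8
Position 9 (value 17): max_ending_here = 17, max_so_far = 17

Maximum subarray: [0, 17]
Maximum sum: 17

The maximum subarray is [0, 17] with sum 17. This subarray runs from index 8 to index 9.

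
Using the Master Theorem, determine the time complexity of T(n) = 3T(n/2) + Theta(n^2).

Master Theorem for T(n) = 3T(n/2) + O(n^2):

a = 3, b = 2, c = 2
log_b(a) = log_2(3) = 1.5850

Case 3: c = 2 > log_2(3) = 1.5850
T(n) = O(n^2) = O(n^2)

For T(n) = 3T(n/2) + O(n^2): log_2(3) = 1.5850. This is Case 3 of the Master Theorem (c > log_b(a), work dominated by root), giving O(n^2).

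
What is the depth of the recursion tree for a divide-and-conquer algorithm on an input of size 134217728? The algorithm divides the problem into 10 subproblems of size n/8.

For divide and conquer with division factor 8:

Problem sizes at each level:
Level 0: 134217728
Level 1: 16777216
Level 2: 2097152
Level 3: 262144
Level 4: 32768
Level 5: 4096
Level 6: 512
Level 7: 64
Level 8: 8
Level 9: 1

The root is level 0 and the size-1 base case is level 9 (the tree spans levels 0 through 9, i.e. 10 levels counting the root), so the depth is the number of divisions: log_8(134217728) = 9

The recursion tree depth is log_8(134217728) = 9. At each level, the problem size is divided by 8, so it takes 9 divisions to reduce to a base case of size 1. The algorithm makes 10 recursive calls at each level.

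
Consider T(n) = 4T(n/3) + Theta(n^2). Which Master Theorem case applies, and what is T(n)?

Master Theorem for T(n) = 4T(n/3) + O(n^2):

a = 4, b = 3, c = 2
log_b(a) = log_3(4) = 1.2619

Case 3: c = 2 > log_3(4) = 1.2619
T(n) = O(n^2) = O(n^2)

For T(n) = 4T(n/3) + O(n^2): log_3(4) = 1.2619. This is Case 3 of the Master Theorem (c > log_b(a), work dominated by root), giving O(n^2).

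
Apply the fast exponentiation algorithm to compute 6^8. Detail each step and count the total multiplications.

Computing 6^8 by squaring (build up from 6^1; each line after the first costs one multiplication):

6^1 = 6
6^2 = (6^1)^2 = 6^2 = 36
6^4 = (6^2)^2 = 36^2 = 1296
6^8 = (6^4)^2 = 1296^2 = 1679616

Result: 1679616
Multiplications needed: 3 (3 lines after 6^1)

6^8 = 1679616. Using exponentiation by squaring, this requires 3 multiplications. The key idea: if the exponent is even, square the half-power; if odd, multiply by the base once.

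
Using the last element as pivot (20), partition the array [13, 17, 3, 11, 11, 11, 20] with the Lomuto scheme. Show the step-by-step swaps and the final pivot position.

Lomuto partition with pivot = 20:

Initial array: [13, 17, 3, 11, 11, 11, 20]

arr[0]=13 <= 20: swap with position 0, array becomes [13, 17, 3, 11, 11, 11, 20]
arr[1]=17 <= 20: swap with position 1, array becomes [13, 17, 3, 11, 11, 11, 20]
arr[2]=3 <= 20: swap with position 2, array becomes [13, 17, 3, 11, 11, 11, 20]
arr[3]=11 <= 20: swap with position 3, array becomes [13, 17, 3, 11, 11, 11, 20]
arr[4]=11 <= 20: swap with position 4, array becomes [13, 17, 3, 11, 11, 11, 20]
arr[5]=11 <= 20: swap with position 5, array becomes [13, 17, 3, 11, 11, 11, 20]

Place pivot at position 6: [13, 17, 3, 11, 11, 11, 20]
Pivot position: 6

After partitioning with pivot 20, the array becomes [13, 17, 3, 11, 11, 11, 20]. The pivot is placed at index 6. All elements to the left of the pivot are <= 20, and all elements to the right are > 20.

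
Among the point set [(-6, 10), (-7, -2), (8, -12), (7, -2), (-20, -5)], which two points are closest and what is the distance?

Computing all pairwise distances among 5 points:

d((-6, 10), (-7, -2)) = 12.0416
d((-6, 10), (8, -12)) = 26.0768
d((-6, 10), (7, -2)) = 17.6918
d((-6, 10), (-20, -5)) = 20.5183
d((-7, -2), (8, -12)) = 18.0278
d((-7, -2), (7, -2)) = 14.0
d((-7, -2), (-20, -5)) = 13.3417
d((8, -12), (7, -2)) = 10.0499 <-- minimum
d((8, -12), (-20, -5)) = 28.8617
d((7, -2), (-20, -5)) = 27.1662

Closest pair: (8, -12) and (7, -2) with distance 10.0499

The closest pair is (8, -12) and (7, -2) with Euclidean distance 10.0499. For 5 points, brute-force pairwise comparison is shown above. For large n, the divide-and-conquer algorithm (sort by x, recurse on halves, check the dividing strip) achieves O(n log n).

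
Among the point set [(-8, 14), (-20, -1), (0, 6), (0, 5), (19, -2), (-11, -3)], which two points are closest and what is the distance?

Computing all pairwise distances among 6 points:

d((-8, 14), (-20, -1)) = 19.2094
d((-8, 14), (0, 6)) = 11.3137
d((-8, 14), (0, 5)) = 12.0416
d((-8, 14), (19, -2)) = 31.3847
d((-8, 14), (-11, -3)) = 17.2627
d((-20, -1), (0, 6)) = 21.1896
d((-20, -1), (0, 5)) = 20.8806
d((-20, -1), (19, -2)) = 39.0128
d((-20, -1), (-11, -3)) = 9.2195
d((0, 6), (0, 5)) = 1.0 <-- minimum
d((0, 6), (19, -2)) = 20.6155
d((0, 6), (-11, -3)) = 14.2127
d((0, 5), (19, -2)) = 20.2485
d((0, 5), (-11, -3)) = 13.6015
d((19, -2), (-11, -3)) = 30.0167

Closest pair: (0, 6) and (0, 5) with distance 1.0

The closest pair is (0, 6) and (0, 5) with Euclidean distance 1.0. For 6 points, brute-force pairwise comparison is shown above. For large n, the divide-and-conquer algorithm (sort by x, recurse on halves, check the dividing strip) achieves O(n log n).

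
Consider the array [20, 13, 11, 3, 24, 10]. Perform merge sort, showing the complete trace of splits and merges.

Merge sort trace:

Split: [20, 13, 11, 3, 24, 10] -> [20, 13, 11] and [3, 24, 10]
  Split: [20, 13, 11] -> [20] and [13, 11]
    Split: [13, 11] -> [13] and [11]
    Merge: [13] + [11] -> [11, 13]
  Merge: [20] + [11, 13] -> [11, 13, 20]
  Split: [3, 24, 10] -> [3] and [24, 10]
    Split: [24, 10] -> [24] and [10]
    Merge: [24] + [10] -> [10, 24]
  Merge: [3] + [10, 24] -> [3, 10, 24]
Merge: [11, 13, 20] + [3, 10, 24] -> [3, 10, 11, 13, 20, 24]

Final sorted array: [3, 10, 11, 13, 20, 24]

The merge sort proceeds by recursively splitting the array and merging sorted halves.
After all merges, the sorted array is [3, 10, 11, 13, 20, 24].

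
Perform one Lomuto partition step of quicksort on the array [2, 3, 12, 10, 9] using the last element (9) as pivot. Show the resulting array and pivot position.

Lomuto partition with pivot = 9:

Initial array: [2, 3, 12, 10, 9]

arr[0]=2 <= 9: swap with position 0, array becomes [2, 3, 12, 10, 9]
arr[1]=3 <= 9: swap with position 1, array becomes [2, 3, 12, 10, 9]
arr[2]=12 > 9: no swap
arr[3]=10 > 9: no swap

Place pivot at position 2: [2, 3, 9, 10, 12]
Pivot position: 2

After partitioning with pivot 9, the array becomes [2, 3, 9, 10, 12]. The pivot is placed at index 2. All elements to the left of the pivot are <= 9, and all elements to the right are > 9.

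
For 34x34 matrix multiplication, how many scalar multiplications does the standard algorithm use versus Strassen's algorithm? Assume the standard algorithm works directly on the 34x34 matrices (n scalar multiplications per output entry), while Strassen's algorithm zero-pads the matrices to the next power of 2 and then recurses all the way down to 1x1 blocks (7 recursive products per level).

Matrix multiplication for 34x34 matrices:

Strassen's algorithm requires power-of-2 dimensions. Pad 34x34 to 64x64 (next power of 2).

Standard algorithm: 34^3 = 39304 multiplications
Strassen's algorithm: 7^(log2(64)) = 7^6 = 117649 multiplications
Difference: 39304 - 117649 = -78345 (Strassen uses MORE here due to padding overhead — for small or just-over-power-of-2 n, padding can outweigh the per-level savings)

Standard: 39304 multiplications (34^3). Strassen: 117649 multiplications (7^6, after padding to 64x64). Strassen reduces 8 recursive multiplications to 7 at each level.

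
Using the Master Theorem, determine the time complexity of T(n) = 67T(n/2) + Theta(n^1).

Master Theorem for T(n) = 67T(n/2) + O(n^1):

a = 67, b = 2, c = 1
log_b(a) = log_2(67) = 6.0661

Case 1: c = 1 < log_2(67) = 6.0661
T(n) = O(n^(log_2 67))

For T(n) = 67T(n/2) + O(n^1): log_2(67) = 6.0661. This is Case 1 of the Master Theorem (c < log_b(a), work dominated by leaves), giving O(n^(log_2 67)).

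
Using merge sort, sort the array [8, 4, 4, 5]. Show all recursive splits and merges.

Merge sort trace:

Split: [8, 4, 4, 5] -> [8, 4] and [4, 5]
  Split: [8, 4] -> [8] and [4]
  Merge: [8] + [4] -> [4, 8]
  Split: [4, 5] -> [4] and [5]
  Merge: [4] + [5] -> [4, 5]
Merge: [4, 8] + [4, 5] -> [4, 4, 5, 8]

Final sorted array: [4, 4, 5, 8]

The merge sort proceeds by recursively splitting the array and merging sorted halves.
After all merges, the sorted array is [4, 4, 5, 8].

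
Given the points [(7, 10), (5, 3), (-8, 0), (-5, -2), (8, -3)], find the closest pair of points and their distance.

Computing all pairwise distances among 5 points:

d((7, 10), (5, 3)) = 7.2801
d((7, 10), (-8, 0)) = 18.0278
d((7, 10), (-5, -2)) = 16.9706
d((7, 10), (8, -3)) = 13.0384
d((5, 3), (-8, 0)) = 13.3417
d((5, 3), (-5, -2)) = 11.1803
d((5, 3), (8, -3)) = 6.7082
d((-8, 0), (-5, -2)) = 3.6056 <-- minimum
d((-8, 0), (8, -3)) = 16.2788
d((-5, -2), (8, -3)) = 13.0384

Closest pair: (-8, 0) and (-5, -2) with distance 3.6056

The closest pair is (-8, 0) and (-5, -2) with Euclidean distance 3.6056. For 5 points, brute-force pairwise comparison is shown above. For large n, the divide-and-conquer algorithm (sort by x, recurse on halves, check the dividing strip) achieves O(n log n).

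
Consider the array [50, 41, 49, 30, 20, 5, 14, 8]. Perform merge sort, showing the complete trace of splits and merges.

Merge sort trace:

Split: [50, 41, 49, 30, 20, 5, 14, 8] -> [50, 41, 49, 30] and [20, 5, 14, 8]
  Split: [50, 41, 49, 30] -> [50, 41] and [49, 30]
    Split: [50, 41] -> [50] and [41]
    Merge: [50] + [41] -> [41, 50]
    Split: [49, 30] -> [49] and [30]
    Merge: [49] + [30] -> [30, 49]
  Merge: [41, 50] + [30, 49] -> [30, 41, 49, 50]
  Split: [20, 5, 14, 8] -> [20, 5] and [14, 8]
    Split: [20, 5] -> [20] and [5]
    Merge: [20] + [5] -> [5, 20]
    Split: [14, 8] -> [14] and [8]
    Merge: [14] + [8] -> [8, 14]
  Merge: [5, 20] + [8, 14] -> [5, 8, 14, 20]
Merge: [30, 41, 49, 50] + [5, 8, 14, 20] -> [5, 8, 14, 20, 30, 41, 49, 50]

Final sorted array: [5, 8, 14, 20, 30, 41, 49, 50]

The merge sort proceeds by recursively splitting the array and merging sorted halves.
After all merges, the sorted array is [5, 8, 14, 20, 30, 41, 49, 50].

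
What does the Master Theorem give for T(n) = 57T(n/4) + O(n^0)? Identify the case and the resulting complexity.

Master Theorem for T(n) = 57T(n/4) + O(n^0):

a = 57, b = 4, c = 0
log_b(a) = log_4(57) = 2.9164

Case 1: c = 0 < log_4(57) = 2.9164
T(n) = O(n^(log_4 57))

For T(n) = 57T(n/4) + O(n^0): log_4(57) = 2.9164. This is Case 1 of the Master Theorem (c < log_b(a), work dominated by leaves), giving O(n^(log_4 57)).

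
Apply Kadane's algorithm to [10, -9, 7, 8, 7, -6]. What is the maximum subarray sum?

Using Kadane's algorithm on [10, -9, 7, 8, 7, -6]:

Scanning through the array:
Position 1 (value -9): max_ending_here = 1, max_so_far = 10
Position 2 (value 7): max_ending_here = 8, max_so_far = 10
Position 3 (value 8): max_ending_here = 16, max_so_far = 16
Position 4 (value 7): max_ending_here = 23, max_so_far = 23
Position 5 (value -6): max_ending_here = 17, max_so_far = 23

Maximum subarray: [10, -9, 7, 8, 7]
Maximum sum: 23

The maximum subarray is [10, -9, 7, 8, 7] with sum 23. This subarray runs from index 0 to index 4.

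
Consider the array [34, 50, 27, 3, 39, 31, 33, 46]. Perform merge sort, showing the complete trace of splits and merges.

Merge sort trace:

Split: [34, 50, 27, 3, 39, 31, 33, 46] -> [34, 50, 27, 3] and [39, 31, 33, 46]
  Split: [34, 50, 27, 3] -> [34, 50] and [27, 3]
    Split: [34, 50] -> [34] and [50]
    Merge: [34] + [50] -> [34, 50]
    Split: [27, 3] -> [27] and [3]
    Merge: [27] + [3] -> [3, 27]
  Merge: [34, 50] + [3, 27] -> [3, 27, 34, 50]
  Split: [39, 31, 33, 46] -> [39, 31] and [33, 46]
    Split: [39, 31] -> [39] and [31]
    Merge: [39] + [31] -> [31, 39]
    Split: [33, 46] -> [33] and [46]
    Merge: [33] + [46] -> [33, 46]
  Merge: [31, 39] + [33, 46] -> [31, 33, 39, 46]
Merge: [3, 27, 34, 50] + [31, 33, 39, 46] -> [3, 27, 31, 33, 34, 39, 46, 50]

Final sorted array: [3, 27, 31, 33, 34, 39, 46, 50]

The merge sort proceeds by recursively splitting the array and merging sorted halves.
After all merges, the sorted array is [3, 27, 31, 33, 34, 39, 46, 50].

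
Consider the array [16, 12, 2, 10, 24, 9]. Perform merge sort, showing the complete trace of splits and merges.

Merge sort trace:

Split: [16, 12, 2, 10, 24, 9] -> [16, 12, 2] and [10, 24, 9]
  Split: [16, 12, 2] -> [16] and [12, 2]
    Split: [12, 2] -> [12] and [2]
    Merge: [12] + [2] -> [2, 12]
  Merge: [16] + [2, 12] -> [2, 12, 16]
  Split: [10, 24, 9] -> [10] and [24, 9]
    Split: [24, 9] -> [24] and [9]
    Merge: [24] + [9] -> [9, 24]
  Merge: [10] + [9, 24] -> [9, 10, 24]
Merge: [2, 12, 16] + [9, 10, 24] -> [2, 9, 10, 12, 16, 24]

Final sorted array: [2, 9, 10, 12, 16, 24]

The merge sort proceeds by recursively splitting the array and merging sorted halves.
After all merges, the sorted array is [2, 9, 10, 12, 16, 24].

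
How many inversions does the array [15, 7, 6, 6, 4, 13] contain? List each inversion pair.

Finding inversions in [15, 7, 6, 6, 4, 13]:

(0, 1): arr[0]=15 > arr[1]=7
(0, 2): arr[0]=15 > arr[2]=6
(0, 3): arr[0]=15 > arr[3]=6
(0, 4): arr[0]=15 > arr[4]=4
(0, 5): arr[0]=15 > arr[5]=13
(1, 2): arr[1]=7 > arr[2]=6
(1, 3): arr[1]=7 > arr[3]=6
(1, 4): arr[1]=7 > arr[4]=4
(2, 4): arr[2]=6 > arr[4]=4
(3, 4): arr[3]=6 > arr[4]=4

Total inversions: 10

The array has 10 inversion(s): (0,1), (0,2), (0,3), (0,4), (0,5), (1,2), (1,3), (1,4), (2,4), (3,4). Each pair (i,j) satisfies i < j and arr[i] > arr[j].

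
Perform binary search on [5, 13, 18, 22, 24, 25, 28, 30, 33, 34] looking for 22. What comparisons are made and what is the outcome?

Binary search for 22 in [5, 13, 18, 22, 24, 25, 28, 30, 33, 34]:

lo=0, hi=9, mid=4, arr[mid]=24 -> 24 > 22, search left half
lo=0, hi=3, mid=1, arr[mid]=13 -> 13 < 22, search right half
lo=2, hi=3, mid=2, arr[mid]=18 -> 18 < 22, search right half
lo=3, hi=3, mid=3, arr[mid]=22 -> Found target at index 3!

Binary search finds 22 at index 3 after 4 comparisons. The search repeatedly halves the search space by comparing with the middle element.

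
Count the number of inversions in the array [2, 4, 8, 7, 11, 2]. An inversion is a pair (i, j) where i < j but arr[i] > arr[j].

Finding inversions in [2, 4, 8, 7, 11, 2]:

(1, 5): arr[1]=4 > arr[5]=2
(2, 3): arr[2]=8 > arr[3]=7
(2, 5): arr[2]=8 > arr[5]=2
(3, 5): arr[3]=7 > arr[5]=2
(4, 5): arr[4]=11 > arr[5]=2

Total inversions: 5

The array has 5 inversion(s): (1,5), (2,3), (2,5), (3,5), (4,5). Each pair (i,j) satisfies i < j and arr[i] > arr[j].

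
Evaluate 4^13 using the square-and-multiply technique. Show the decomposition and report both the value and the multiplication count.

Computing 4^13 by squaring (build up from 4^1; each line after the first costs one multiplication):

4^1 = 4
4^2 = (4^1)^2 = 4^2 = 16
4^3 = 4 * 4^2 = 4 * 16 = 64
4^6 = (4^3)^2 = 64^2 = 4096
4^12 = (4^6)^2 = 4096^2 = 16777216
4^13 = 4 * 4^12 = 4 * 16777216 = 67108864

Result: 67108864
Multiplications needed: 5 (5 lines after 4^1)

4^13 = 67108864. Using exponentiation by squaring, this requires 5 multiplications. The key idea: if the exponent is even, square the half-power; if odd, multiply by the base once.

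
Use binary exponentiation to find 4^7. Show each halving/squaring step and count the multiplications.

Computing 4^7 by squaring (build up from 4^1; each line after the first costs one multiplication):

4^1 = 4
4^2 = (4^1)^2 = 4^2 = 16
4^3 = 4 * 4^2 = 4 * 16 = 64
4^6 = (4^3)^2 = 64^2 = 4096
4^7 = 4 * 4^6 = 4 * 4096 = 16384

Result: 16384
Multiplications needed: 4 (4 lines after 4^1)

4^7 = 16384. Using exponentiation by squaring, this requires 4 multiplications. The key idea: if the exponent is even, square the half-power; if odd, multiply by the base once.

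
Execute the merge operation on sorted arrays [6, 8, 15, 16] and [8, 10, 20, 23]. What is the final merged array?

Merging process:

Compare 6 vs 8: take 6 from left. Merged: [6]
Compare 8 vs 8: take 8 from left. Merged: [6, 8]
Compare 15 vs 8: take 8 from right. Merged: [6, 8, 8]
Compare 15 vs 10: take 10 from right. Merged: [6, 8, 8, 10]
Compare 15 vs 20: take 15 from left. Merged: [6, 8, 8, 10, 15]
Compare 16 vs 20: take 16 from left. Merged: [6, 8, 8, 10, 15, 16]
Append remaining from right: [20, 23]. Merged: [6, 8, 8, 10, 15, 16, 20, 23]

Final merged array: [6, 8, 8, 10, 15, 16, 20, 23]
Total comparisons: 6

The merged array is [6, 8, 8, 10, 15, 16, 20, 23], requiring 6 comparisons. The merge step runs in O(n) time where n is the total number of elements.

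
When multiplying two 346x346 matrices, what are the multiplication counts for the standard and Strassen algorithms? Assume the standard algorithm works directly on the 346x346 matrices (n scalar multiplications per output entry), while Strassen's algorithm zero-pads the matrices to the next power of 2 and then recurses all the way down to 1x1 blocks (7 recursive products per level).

Matrix multiplication for 346x346 matrices:

Strassen's algorithm requires power-of-2 dimensions. Pad 346x346 to 512x512 (next power of 2).

Standard algorithm: 346^3 = 41421736 multiplications
Strassen's algorithm: 7^(log2(512)) = 7^9 = 40353607 multiplications
Savings: 41421736 - 40353607 = 1068129 multiplications

Standard: 41421736 multiplications (346^3). Strassen: 40353607 multiplications (7^9, after padding to 512x512). Strassen reduces 8 recursive multiplications to 7 at each level.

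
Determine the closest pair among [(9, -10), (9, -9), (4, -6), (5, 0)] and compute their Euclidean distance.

Computing all pairwise distances among 4 points:

d((9, -10), (9, -9)) = 1.0 <-- minimum
d((9, -10), (4, -6)) = 6.4031
d((9, -10), (5, 0)) = 10.7703
d((9, -9), (4, -6)) = 5.831
d((9, -9), (5, 0)) = 9.8489
d((4, -6), (5, 0)) = 6.0828

Closest pair: (9, -10) and (9, -9) with distance 1.0

The closest pair is (9, -10) and (9, -9) with Euclidean distance 1.0. For 4 points, brute-force pairwise comparison is shown above. For large n, the divide-and-conquer algorithm (sort by x, recurse on halves, check the dividing strip) achieves O(n log n).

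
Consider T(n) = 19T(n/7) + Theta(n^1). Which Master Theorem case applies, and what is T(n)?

Master Theorem for T(n) = 19T(n/7) + O(n^1):

a = 19, b = 7, c = 1
log_b(a) = log_7(19) = 1.5131

Case 1: c = 1 < log_7(19) = 1.5131
T(n) = O(n^(log_7 19))

For T(n) = 19T(n/7) + O(n^1): log_7(19) = 1.5131. This is Case 1 of the Master Theorem (c < log_b(a), work dominated by leaves), giving O(n^(log_7 19)).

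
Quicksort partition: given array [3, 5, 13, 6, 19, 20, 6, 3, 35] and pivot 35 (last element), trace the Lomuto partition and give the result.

Lomuto partition with pivot = 35:

Initial array: [3, 5, 13, 6, 19, 20, 6, 3, 35]

arr[0]=3 <= 35: swap with position 0, array becomes [3, 5, 13, 6, 19, 20, 6, 3, 35]
arr[1]=5 <= 35: swap with position 1, array becomes [3, 5, 13, 6, 19, 20, 6, 3, 35]
arr[2]=13 <= 35: swap with position 2, array becomes [3, 5, 13, 6, 19, 20, 6, 3, 35]
arr[3]=6 <= 35: swap with position 3, array becomes [3, 5, 13, 6, 19, 20, 6, 3, 35]
arr[4]=19 <= 35: swap with position 4, array becomes [3, 5, 13, 6, 19, 20, 6, 3, 35]
arr[5]=20 <= 35: swap with position 5, array becomes [3, 5, 13, 6, 19, 20, 6, 3, 35]
arr[6]=6 <= 35: swap with position 6, array becomes [3, 5, 13, 6, 19, 20, 6, 3, 35]
arr[7]=3 <= 35: swap with position 7, array becomes [3, 5, 13, 6, 19, 20, 6, 3, 35]

Place pivot at position 8: [3, 5, 13, 6, 19, 20, 6, 3, 35]
Pivot position: 8

After partitioning with pivot 35, the array becomes [3, 5, 13, 6, 19, 20, 6, 3, 35]. The pivot is placed at index 8. All elements to the left of the pivot are <= 35, and all elements to the right are > 35.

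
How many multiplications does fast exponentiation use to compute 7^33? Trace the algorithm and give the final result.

Computing 7^33 by squaring (build up from 7^1; each line after the first costs one multiplication):

7^1 = 7
7^2 = (7^1)^2 = 7^2 = 49
7^4 = (7^2)^2 = 49^2 = 2401
7^8 = (7^4)^2 = 2401^2 = 5764801
7^16 = (7^8)^2 = 5764801^2 = 33232930569601
7^32 = (7^16)^2 = 33232930569601^2 = 1104427674243920646305299201
7^33 = 7 * 7^32 = 7 * 1104427674243920646305299201 = 7730993719707444524137094407

Result: 7730993719707444524137094407
Multiplications needed: 6 (6 lines after 7^1)

7^33 = 7730993719707444524137094407. Using exponentiation by squaring, this requires 6 multiplications. The key idea: if the exponent is even, square the half-power; if odd, multiply by the base once.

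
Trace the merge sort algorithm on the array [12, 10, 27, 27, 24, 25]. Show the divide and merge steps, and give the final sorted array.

Merge sort trace:

Split: [12, 10, 27, 27, 24, 25] -> [12, 10, 27] and [27, 24, 25]
  Split: [12, 10, 27] -> [12] and [10, 27]
    Split: [10, 27] -> [10] and [27]
    Merge: [10] + [27] -> [10, 27]
  Merge: [12] + [10, 27] -> [10, 12, 27]
  Split: [27, 24, 25] -> [27] and [24, 25]
    Split: [24, 25] -> [24] and [25]
    Merge: [24] + [25] -> [24, 25]
  Merge: [27] + [24, 25] -> [24, 25, 27]
Merge: [10, 12, 27] + [24, 25, 27] -> [10, 12, 24, 25, 27, 27]

Final sorted array: [10, 12, 24, 25, 27, 27]

The merge sort proceeds by recursively splitting the array and merging sorted halves.
After all merges, the sorted array is [10, 12, 24, 25, 27, 27].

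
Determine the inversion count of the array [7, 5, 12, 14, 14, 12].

Finding inversions in [7, 5, 12, 14, 14, 12]:

(0, 1): arr[0]=7 > arr[1]=5
(3, 5): arr[3]=14 > arr[5]=12
(4, 5): arr[4]=14 > arr[5]=12

Total inversions: 3

The array has 3 inversion(s): (0,1), (3,5), (4,5). Each pair (i,j) satisfies i < j and arr[i] > arr[j].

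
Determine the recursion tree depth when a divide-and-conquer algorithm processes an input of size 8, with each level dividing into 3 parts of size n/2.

For divide and conquer with division factor 2:

Problem sizes at each level:
Level 0: 8
Level 1: 4
Level 2: 2
Level 3: 1

The root is level 0 and the size-1 base case is level 3 (the tree spans levels 0 through 3, i.e. 4 levels counting the root), so the depth is the number of divisions: log_2(8) = 3

The recursion tree depth is log_2(8) = 3. At each level, the problem size is divided by 2, so it takes 3 divisions to reduce to a base case of size 1. The algorithm makes 3 recursive calls at each level.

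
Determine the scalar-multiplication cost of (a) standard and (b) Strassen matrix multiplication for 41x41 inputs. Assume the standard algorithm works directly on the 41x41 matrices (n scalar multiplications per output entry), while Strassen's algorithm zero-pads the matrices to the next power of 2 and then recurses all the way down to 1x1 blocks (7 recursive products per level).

Matrix multiplication for 41x41 matrices:

Strassen's algorithm requires power-of-2 dimensions. Pad 41x41 to 64x64 (next power of 2).

Standard algorithm: 41^3 = 68921 multiplications
Strassen's algorithm: 7^(log2(64)) = 7^6 = 117649 multiplications
Difference: 68921 - 117649 = -48728 (Strassen uses MORE here due to padding overhead — for small or just-over-power-of-2 n, padding can outweigh the per-level savings)

Standard: 68921 multiplications (41^3). Strassen: 117649 multiplications (7^6, after padding to 64x64). Strassen reduces 8 recursive multiplications to 7 at each level.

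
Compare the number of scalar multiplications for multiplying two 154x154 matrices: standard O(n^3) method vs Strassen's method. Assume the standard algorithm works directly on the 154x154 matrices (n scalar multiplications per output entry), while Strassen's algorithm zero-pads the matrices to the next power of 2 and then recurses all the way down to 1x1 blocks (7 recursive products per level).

Matrix multiplication for 154x154 matrices:

Strassen's algorithm requires power-of-2 dimensions. Pad 154x154 to 256x256 (next power of 2).

Standard algorithm: 154^3 = 3652264 multiplications
Strassen's algorithm: 7^(log2(256)) = 7^8 = 5764801 multiplications
Difference: 3652264 - 5764801 = -2112537 (Strassen uses MORE here due to padding overhead — for small or just-over-power-of-2 n, padding can outweigh the per-level savings)

Standard: 3652264 multiplications (154^3). Strassen: 5764801 multiplications (7^8, after padding to 256x256). Strassen reduces 8 recursive multiplications to 7 at each level.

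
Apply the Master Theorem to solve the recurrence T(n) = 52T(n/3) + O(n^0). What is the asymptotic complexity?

Master Theorem for T(n) = 52T(n/3) + O(n^0):

a = 52, b = 3, c = 0
log_b(a) = log_3(52) = 3.5966

Case 1: c = 0 < log_3(52) = 3.5966
T(n) = O(n^(log_3 52))

For T(n) = 52T(n/3) + O(n^0): log_3(52) = 3.5966. This is Case 1 of the Master Theorem (c < log_b(a), work dominated by leaves), giving O(n^(log_3 52)).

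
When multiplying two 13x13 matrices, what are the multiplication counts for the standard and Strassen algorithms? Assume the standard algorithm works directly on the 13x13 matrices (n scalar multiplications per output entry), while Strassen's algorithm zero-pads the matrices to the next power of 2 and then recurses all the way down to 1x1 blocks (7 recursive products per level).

Matrix multiplication for 13x13 matrices:

Strassen's algorithm requires power-of-2 dimensions. Pad 13x13 to 16x16 (next power of 2).

Standard algorithm: 13^3 = 2197 multiplications
Strassen's algorithm: 7^(log2(16)) = 7^4 = 2401 multiplications
Difference: 2197 - 2401 = -204 (Strassen uses MORE here due to padding overhead — for small or just-over-power-of-2 n, padding can outweigh the per-level savings)

Standard: 2197 multiplications (13^3). Strassen: 2401 multiplications (7^4, after padding to 16x16). Strassen reduces 8 recursive multiplications to 7 at each level.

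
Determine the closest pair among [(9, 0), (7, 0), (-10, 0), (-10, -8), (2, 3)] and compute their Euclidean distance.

Computing all pairwise distances among 5 points:

d((9, 0), (7, 0)) = 2.0 <-- minimum
d((9, 0), (-10, 0)) = 19.0
d((9, 0), (-10, -8)) = 20.6155
d((9, 0), (2, 3)) = 7.6158
d((7, 0), (-10, 0)) = 17.0
d((7, 0), (-10, -8)) = 18.7883
d((7, 0), (2, 3)) = 5.831
d((-10, 0), (-10, -8)) = 8.0
d((-10, 0), (2, 3)) = 12.3693
d((-10, -8), (2, 3)) = 16.2788

Closest pair: (9, 0) and (7, 0) with distance 2.0

The closest pair is (9, 0) and (7, 0) with Euclidean distance 2.0. For 5 points, brute-force pairwise comparison is shown above. For large n, the divide-and-conquer algorithm (sort by x, recurse on halves, check the dividing strip) achieves O(n log n).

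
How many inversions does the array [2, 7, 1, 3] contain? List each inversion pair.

Finding inversions in [2, 7, 1, 3]:

(0, 2): arr[0]=2 > arr[2]=1
(1, 2): arr[1]=7 > arr[2]=1
(1, 3): arr[1]=7 > arr[3]=3

Total inversions: 3

The array has 3 inversion(s): (0,2), (1,2), (1,3). Each pair (i,j) satisfies i < j and arr[i] > arr[j].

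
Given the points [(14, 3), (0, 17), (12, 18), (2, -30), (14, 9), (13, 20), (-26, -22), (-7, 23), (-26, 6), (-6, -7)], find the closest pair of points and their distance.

Computing all pairwise distances among 10 points:

d((14, 3), (0, 17)) = 19.799
d((14, 3), (12, 18)) = 15.1327
d((14, 3), (2, -30)) = 35.1141
d((14, 3), (14, 9)) = 6.0
d((14, 3), (13, 20)) = 17.0294
d((14, 3), (-26, -22)) = 47.1699
d((14, 3), (-7, 23)) = 29.0
d((14, 3), (-26, 6)) = 40.1123
d((14, 3), (-6, -7)) = 22.3607
d((0, 17), (12, 18)) = 12.0416
d((0, 17), (2, -30)) = 47.0425
d((0, 17), (14, 9)) = 16.1245
d((0, 17), (13, 20)) = 13.3417
d((0, 17), (-26, -22)) = 46.8722
d((0, 17), (-7, 23)) = 9.2195
d((0, 17), (-26, 6)) = 28.2312
d((0, 17), (-6, -7)) = 24.7386
d((12, 18), (2, -30)) = 49.0306
d((12, 18), (14, 9)) = 9.2195
d((12, 18), (13, 20)) = 2.2361 <-- minimum
d((12, 18), (-26, -22)) = 55.1725
d((12, 18), (-7, 23)) = 19.6469
d((12, 18), (-26, 6)) = 39.8497
d((12, 18), (-6, -7)) = 30.8058
d((2, -30), (14, 9)) = 40.8044
d((2, -30), (13, 20)) = 51.1957
d((2, -30), (-26, -22)) = 29.1204
d((2, -30), (-7, 23)) = 53.7587
d((2, -30), (-26, 6)) = 45.607
d((2, -30), (-6, -7)) = 24.3516
d((14, 9), (13, 20)) = 11.0454
d((14, 9), (-26, -22)) = 50.6063
d((14, 9), (-7, 23)) = 25.2389
d((14, 9), (-26, 6)) = 40.1123
d((14, 9), (-6, -7)) = 25.6125
d((13, 20), (-26, -22)) = 57.3149
d((13, 20), (-7, 23)) = 20.2237
d((13, 20), (-26, 6)) = 41.4367
d((13, 20), (-6, -7)) = 33.0151
d((-26, -22), (-7, 23)) = 48.8467
d((-26, -22), (-26, 6)) = 28.0
d((-26, -22), (-6, -7)) = 25.0
d((-7, 23), (-26, 6)) = 25.4951
d((-7, 23), (-6, -7)) = 30.0167
d((-26, 6), (-6, -7)) = 23.8537

Closest pair: (12, 18) and (13, 20) with distance 2.2361

The closest pair is (12, 18) and (13, 20) with Euclidean distance 2.2361. For 10 points, brute-force pairwise comparison is shown above. For large n, the divide-and-conquer algorithm (sort by x, recurse on halves, check the dividing strip) achieves O(n log n).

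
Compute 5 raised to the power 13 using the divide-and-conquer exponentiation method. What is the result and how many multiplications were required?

Computing 5^13 by squaring (build up from 5^1; each line after the first costs one multiplication):

5^1 = 5
5^2 = (5^1)^2 = 5^2 = 25
5^3 = 5 * 5^2 = 5 * 25 = 125
5^6 = (5^3)^2 = 125^2 = 15625
5^12 = (5^6)^2 = 15625^2 = 244140625
5^13 = 5 * 5^12 = 5 * 244140625 = 1220703125

Result: 1220703125
Multiplications needed: 5 (5 lines after 5^1)

5^13 = 1220703125. Using exponentiation by squaring, this requires 5 multiplications. The key idea: if the exponent is even, square the half-power; if odd, multiply by the base once.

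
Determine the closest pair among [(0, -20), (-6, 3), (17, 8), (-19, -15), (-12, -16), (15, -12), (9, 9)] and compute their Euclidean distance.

Computing all pairwise distances among 7 points:

d((0, -20), (-6, 3)) = 23.7697
d((0, -20), (17, 8)) = 32.7567
d((0, -20), (-19, -15)) = 19.6469
d((0, -20), (-12, -16)) = 12.6491
d((0, -20), (15, -12)) = 17.0
d((0, -20), (9, 9)) = 30.3645
d((-6, 3), (17, 8)) = 23.5372
d((-6, 3), (-19, -15)) = 22.2036
d((-6, 3), (-12, -16)) = 19.9249
d((-6, 3), (15, -12)) = 25.807
d((-6, 3), (9, 9)) = 16.1555
d((17, 8), (-19, -15)) = 42.72
d((17, 8), (-12, -16)) = 37.6431
d((17, 8), (15, -12)) = 20.0998
d((17, 8), (9, 9)) = 8.0623
d((-19, -15), (-12, -16)) = 7.0711 <-- minimum
d((-19, -15), (15, -12)) = 34.1321
d((-19, -15), (9, 9)) = 36.8782
d((-12, -16), (15, -12)) = 27.2947
d((-12, -16), (9, 9)) = 32.6497
d((15, -12), (9, 9)) = 21.8403

Closest pair: (-19, -15) and (-12, -16) with distance 7.0711

The closest pair is (-19, -15) and (-12, -16) with Euclidean distance 7.0711. For 7 points, brute-force pairwise comparison is shown above. For large n, the divide-and-conquer algorithm (sort by x, recurse on halves, check the dividing strip) achieves O(n log n).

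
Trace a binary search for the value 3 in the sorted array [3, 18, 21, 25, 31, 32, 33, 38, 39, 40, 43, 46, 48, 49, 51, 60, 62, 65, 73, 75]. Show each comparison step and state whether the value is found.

Binary search for 3 in [3, 18, 21, 25, 31, 32, 33, 38, 39, 40, 43, 46, 48, 49, 51, 60, 62, 65, 73, 75]:

lo=0, hi=19, mid=9, arr[mid]=40 -> 40 > 3, search left half
lo=0, hi=8, mid=4, arr[mid]=31 -> 31 > 3, search left half
lo=0, hi=3, mid=1, arr[mid]=18 -> 18 > 3, search left half
lo=0, hi=0, mid=0, arr[mid]=3 -> Found target at index 0!

Binary search finds 3 at index 0 after 4 comparisons. The search repeatedly halves the search space by comparing with the middle element.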